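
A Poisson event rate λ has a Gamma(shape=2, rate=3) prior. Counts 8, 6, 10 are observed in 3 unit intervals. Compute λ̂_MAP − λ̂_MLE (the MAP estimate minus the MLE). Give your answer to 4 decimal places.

Σxᵢ = 24. Posterior is Gamma(26, 6); MAP = (26−1)/6 = 25/6 ≈ 4.16667.
MLE = x̄ = 24/3 ≈ 8.00000.
Difference = 25/6 − 24/3 = -23/6 ≈ -3.8333.

MAP − MLE = -3.8333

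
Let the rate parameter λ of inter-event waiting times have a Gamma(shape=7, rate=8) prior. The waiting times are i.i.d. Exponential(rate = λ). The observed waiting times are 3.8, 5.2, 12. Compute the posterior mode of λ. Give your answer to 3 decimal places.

λ̂_MAP = 0.310

The Exponential(rate=λ) likelihood is ∝ λ^n e^(−λΣtᵢ). Here n = 3 and Σtᵢ = 3.8 + 5.2 + 12 = 21.
Posterior ∝ λ^6e^(−8λ) · λ^3e^(−21λ) = λ^9e^(−29λ), i.e. Gamma(10, 29).
Mode = (a−1)/b = 9/29 ≈ 0.310.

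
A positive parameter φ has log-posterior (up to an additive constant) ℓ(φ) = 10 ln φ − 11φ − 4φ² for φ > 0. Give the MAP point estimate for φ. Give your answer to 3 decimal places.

ℓ'(φ) = 10/φ − 11 − 8φ. Setting this to zero and multiplying by φ: 8φ² + 11φ − 10 = 0.
φ = (−11 + √(11² + 4·8·10)) / (2·8) = (−11 + √441) / 16 = (−11 + 21)/16 = 5/8.
ℓ''(φ) = −10/φ² − 8 < 0, confirming a maximum.

φ̂_MAP = 0.625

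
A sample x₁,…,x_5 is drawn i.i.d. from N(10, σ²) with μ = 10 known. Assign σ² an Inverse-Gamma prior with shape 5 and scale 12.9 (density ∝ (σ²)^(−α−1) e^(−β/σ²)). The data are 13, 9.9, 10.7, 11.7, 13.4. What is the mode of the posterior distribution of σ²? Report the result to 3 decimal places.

Sum of squared deviations about the known mean: SS = (13−10)² + (9.9−10)² + (10.7−10)² + (11.7−10)² + (13.4−10)² = 23.95.
The Normal likelihood contributes (σ²)^(−n/2) exp(−SS/(2σ²)), so the posterior is Inverse-Gamma(α + n/2, β + SS/2) = Inverse-Gamma(7.5, 24.875).
The mode of Inverse-Gamma(a, b) is b/(a+1) = 24.875/8.5 ≈ 2.926.

σ̂²_MAP = 2.926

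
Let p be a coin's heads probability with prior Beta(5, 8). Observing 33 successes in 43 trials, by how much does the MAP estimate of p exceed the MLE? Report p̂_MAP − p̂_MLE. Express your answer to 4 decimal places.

MAP − MLE = -0.0823

Posterior is Beta(38, 18); MAP = (38−1)/(56−2) = 37/54 ≈ 0.68519.
MLE ignores the prior: p̂_MLE = k/n = 33/43 ≈ 0.76744.
Difference = 37/54 − 33/43 = -191/2322 ≈ -0.0823.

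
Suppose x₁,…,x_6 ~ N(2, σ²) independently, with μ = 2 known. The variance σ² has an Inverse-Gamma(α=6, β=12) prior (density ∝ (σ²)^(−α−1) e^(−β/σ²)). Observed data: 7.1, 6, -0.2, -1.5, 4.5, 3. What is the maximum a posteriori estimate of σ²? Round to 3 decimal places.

Sum of squared deviations about the known mean: SS = (7.1−2)² + (6−2)² + (-0.2−2)² + (-1.5−2)² + (4.5−2)² + (3−2)² = 66.35.
The Normal likelihood contributes (σ²)^(−n/2) exp(−SS/(2σ²)), so the posterior is Inverse-Gamma(α + n/2, β + SS/2) = Inverse-Gamma(9, 45.175).
The mode of Inverse-Gamma(a, b) is b/(a+1) = 45.175/10 ≈ 4.518.

σ̂²_MAP = 4.518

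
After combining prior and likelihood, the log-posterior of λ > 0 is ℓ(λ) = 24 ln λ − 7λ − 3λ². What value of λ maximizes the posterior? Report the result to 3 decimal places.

λ̂_MAP = 1.500

ℓ'(λ) = 24/λ − 7 − 6λ. Setting this to zero and multiplying by λ: 6λ² + 7λ − 24 = 0.
λ = (−7 + √(7² + 4·6·24)) / (2·6) = (−7 + √625) / 12 = (−7 + 25)/12 = 3/2.
ℓ''(λ) = −24/λ² − 6 < 0, confirming a maximum.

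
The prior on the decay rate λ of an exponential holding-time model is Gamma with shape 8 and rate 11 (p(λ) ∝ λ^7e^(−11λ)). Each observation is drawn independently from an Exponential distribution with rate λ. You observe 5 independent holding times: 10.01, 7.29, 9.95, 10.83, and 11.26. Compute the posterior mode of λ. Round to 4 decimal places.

The Exponential(rate=λ) likelihood is ∝ λ^n e^(−λΣtᵢ). Here n = 5 and Σtᵢ = 10.01 + 7.29 + 9.95 + 10.83 + 11.26 = 49.34.
Posterior ∝ λ^7e^(−11λ) · λ^5e^(−49.34λ) = λ^12e^(−60.34λ), i.e. Gamma(13, 60.34).
Mode = (a−1)/b = 12/60.34 ≈ 0.1989.

λ̂_MAP = 0.1989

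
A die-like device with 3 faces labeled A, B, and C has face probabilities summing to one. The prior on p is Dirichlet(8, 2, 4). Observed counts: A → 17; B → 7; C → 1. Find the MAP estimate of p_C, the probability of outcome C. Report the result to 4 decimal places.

MAP estimate of p_C = 0.1111

The posterior is Dirichlet(αᵢ + nᵢ) = Dirichlet(25, 9, 5).
For a Dirichlet(a₁,…,a_K) with all aᵢ > 1, the mode has j-th component (aⱼ − 1)/(Σaᵢ − K).
Here Σaᵢ = 39 and K = 3, so p_C = (5 − 1)/(39 − 3) = 4/36 ≈ 0.1111.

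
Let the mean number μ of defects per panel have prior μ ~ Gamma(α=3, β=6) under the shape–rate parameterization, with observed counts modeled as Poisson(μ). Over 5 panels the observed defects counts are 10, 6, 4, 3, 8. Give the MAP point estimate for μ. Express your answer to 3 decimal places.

Σxᵢ = 10+6+4+3+8 = 31, with n = 5.
Posterior ∝ μ^2e^(−6μ) · μ^31e^(−5μ) = μ^33e^(−11μ), i.e. Gamma(shape=34, rate=11).
The mode of a Gamma(a, b) with a ≥ 1 (shape–rate) is (a−1)/b = 33/11 ≈ 3.000.

μ̂_MAP = 3.000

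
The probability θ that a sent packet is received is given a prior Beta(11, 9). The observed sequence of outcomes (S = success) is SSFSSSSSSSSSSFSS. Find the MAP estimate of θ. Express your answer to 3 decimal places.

θ̂_MAP = 0.706

Prior: Beta(11, 9).
Data: 14 successes in 16 trials (from the sequence). The binomial likelihood contributes θ^14(1−θ)^2, so the posterior is Beta(11+14, 9+2) = Beta(25, 11).
For Beta(a, b) with a, b > 1 the mode is (a−1)/(a+b−2) = 24/34 ≈ 0.706.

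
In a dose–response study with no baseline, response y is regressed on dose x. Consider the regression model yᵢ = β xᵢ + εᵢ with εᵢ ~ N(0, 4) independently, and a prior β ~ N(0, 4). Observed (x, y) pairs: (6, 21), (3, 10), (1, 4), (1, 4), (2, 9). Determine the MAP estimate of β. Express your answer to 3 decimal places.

β̂_MAP = 3.500

log p(β | y) = −Σ(yᵢ − βxᵢ)²/(2·4) − β²/(2·4) + const.
Setting the derivative to zero: Σxᵢ(yᵢ − βxᵢ)/4 − β/4 = 0, so β = Σxᵢyᵢ / (Σxᵢ² + σ²/τ²).
Σxᵢyᵢ = 6·21 + 3·10 + 1·4 + 1·4 + 2·9 = 182; Σxᵢ² = 51; σ²/τ² = 1.
β̂_MAP = 182 / (51 + 1) = 182/52 ≈ 3.500.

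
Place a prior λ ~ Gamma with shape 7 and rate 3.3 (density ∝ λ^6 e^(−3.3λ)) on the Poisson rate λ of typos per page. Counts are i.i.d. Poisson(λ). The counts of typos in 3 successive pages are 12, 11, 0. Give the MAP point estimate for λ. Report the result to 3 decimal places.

λ̂_MAP = 4.603

Σxᵢ = 12+11+0 = 23, with n = 3.
Posterior ∝ λ^6e^(−3.3λ) · λ^23e^(−3λ) = λ^29e^(−6.3λ), i.e. Gamma(shape=30, rate=6.3).
The mode of a Gamma(a, b) with a ≥ 1 (shape–rate) is (a−1)/b = 29/6.3 ≈ 4.603.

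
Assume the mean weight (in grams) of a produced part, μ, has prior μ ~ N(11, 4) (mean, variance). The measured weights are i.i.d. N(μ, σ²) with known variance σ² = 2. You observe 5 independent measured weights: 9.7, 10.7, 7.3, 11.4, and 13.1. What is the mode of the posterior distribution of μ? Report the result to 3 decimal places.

μ̂_MAP = 10.491

n = 5; x̄ = (9.7 + 10.7 + 7.3 + 11.4 + 13.1)/5 = 52.2/5 = 10.44.
For a Normal prior and Normal likelihood with known variance, the posterior is Normal; its mode equals its mean, the precision-weighted average.
Prior precision 1/σ₀² = 1/4 = 0.25; data precision n/σ² = 5/2 = 2.5.
μ̂ = (0.25·11 + 2.5·10.44) / (0.25 + 2.5) = 28.85/2.75 = 577/55 ≈ 10.491.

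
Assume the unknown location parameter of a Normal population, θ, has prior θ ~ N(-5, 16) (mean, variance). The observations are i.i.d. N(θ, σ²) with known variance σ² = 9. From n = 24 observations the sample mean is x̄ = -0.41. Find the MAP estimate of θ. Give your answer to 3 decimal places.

θ̂_MAP = -0.515

n = 24, x̄ = -0.41.
For a Normal prior and Normal likelihood with known variance, the posterior is Normal; its mode equals its mean, the precision-weighted average.
Prior precision 1/σ₀² = 1/16 = 0.0625; data precision n/σ² = 24/9 = 8/3.
θ̂ = (0.0625·(-5) + (8/3)·(-0.41)) / (0.0625 + 8/3) = (-1687/1200)/(131/48) = -1687/3275 ≈ -0.515.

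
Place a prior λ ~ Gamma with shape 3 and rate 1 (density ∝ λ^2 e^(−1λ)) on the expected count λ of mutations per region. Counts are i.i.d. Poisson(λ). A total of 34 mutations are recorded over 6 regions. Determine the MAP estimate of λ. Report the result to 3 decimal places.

λ̂_MAP = 5.143

Σxᵢ = 34, n = 6.
Posterior ∝ λ^2e^(−1λ) · λ^34e^(−6λ) = λ^36e^(−7λ), i.e. Gamma(shape=37, rate=7).
The mode of a Gamma(a, b) with a ≥ 1 (shape–rate) is (a−1)/b = 36/7 ≈ 5.143.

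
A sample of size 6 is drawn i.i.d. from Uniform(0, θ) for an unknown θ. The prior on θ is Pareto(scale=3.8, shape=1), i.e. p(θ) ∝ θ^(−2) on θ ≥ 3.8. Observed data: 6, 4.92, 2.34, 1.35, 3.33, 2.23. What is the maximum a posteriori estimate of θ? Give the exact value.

θ̂_MAP = 6

The Uniform(0, θ) likelihood is θ^(−n) for θ ≥ max(xᵢ), zero otherwise. Here max(xᵢ) = 6.
Posterior ∝ θ^(−2) · θ^(−6) = θ^(−8) on θ ≥ max(3.8, 6) = 6.
This density is strictly decreasing in θ, so the posterior mode lies at the lower boundary of the support.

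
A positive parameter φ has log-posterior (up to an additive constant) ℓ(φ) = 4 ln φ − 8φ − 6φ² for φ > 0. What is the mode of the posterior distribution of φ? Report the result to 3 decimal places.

ℓ'(φ) = 4/φ − 8 − 12φ. Setting this to zero and multiplying by φ: 12φ² + 8φ − 4 = 0.
φ = (−8 + √(8² + 4·12·4)) / (2·12) = (−8 + √256) / 24 = (−8 + 16)/24 = 1/3.
ℓ''(φ) = −4/φ² − 12 < 0, confirming a maximum.

φ̂_MAP = 0.333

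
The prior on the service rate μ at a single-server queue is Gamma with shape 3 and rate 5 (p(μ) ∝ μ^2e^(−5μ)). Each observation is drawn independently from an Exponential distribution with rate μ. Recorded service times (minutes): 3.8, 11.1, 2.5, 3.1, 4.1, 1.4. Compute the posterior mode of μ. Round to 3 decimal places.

The Exponential(rate=μ) likelihood is ∝ μ^n e^(−μΣtᵢ). Here n = 6 and Σtᵢ = 3.8 + 11.1 + 2.5 + 3.1 + 4.1 + 1.4 = 26.
Posterior ∝ μ^2e^(−5μ) · μ^6e^(−26μ) = μ^8e^(−31μ), i.e. Gamma(9, 31).
Mode = (a−1)/b = 8/31 ≈ 0.258.

μ̂_MAP = 0.258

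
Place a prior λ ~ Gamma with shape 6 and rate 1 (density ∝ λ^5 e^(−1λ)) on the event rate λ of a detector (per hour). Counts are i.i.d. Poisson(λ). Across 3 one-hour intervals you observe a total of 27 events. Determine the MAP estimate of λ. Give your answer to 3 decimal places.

λ̂_MAP = 8.000

Σxᵢ = 27, n = 3.
Posterior ∝ λ^5e^(−1λ) · λ^27e^(−3λ) = λ^32e^(−4λ), i.e. Gamma(shape=33, rate=4).
The mode of a Gamma(a, b) with a ≥ 1 (shape–rate) is (a−1)/b = 32/4 ≈ 8.000.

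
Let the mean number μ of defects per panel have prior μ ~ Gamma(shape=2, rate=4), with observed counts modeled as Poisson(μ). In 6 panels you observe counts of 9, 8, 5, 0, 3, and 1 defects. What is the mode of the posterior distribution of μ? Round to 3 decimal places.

μ̂_MAP = 2.700

Σxᵢ = 9+8+5+0+3+1 = 26, with n = 6.
Posterior ∝ μe^(−4μ) · μ^26e^(−6μ) = μ^27e^(−10μ), i.e. Gamma(shape=28, rate=10).
The mode of a Gamma(a, b) with a ≥ 1 (shape–rate) is (a−1)/b = 27/10 ≈ 2.700.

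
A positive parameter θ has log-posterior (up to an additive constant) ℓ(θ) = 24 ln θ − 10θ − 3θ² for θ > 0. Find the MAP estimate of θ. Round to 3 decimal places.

θ̂_MAP = 1.333

ℓ'(θ) = 24/θ − 10 − 6θ. Setting this to zero and multiplying by θ: 6θ² + 10θ − 24 = 0.
θ = (−10 + √(10² + 4·6·24)) / (2·6) = (−10 + √676) / 12 = (−10 + 26)/12 = 4/3.
ℓ''(θ) = −24/θ² − 6 < 0, confirming a maximum.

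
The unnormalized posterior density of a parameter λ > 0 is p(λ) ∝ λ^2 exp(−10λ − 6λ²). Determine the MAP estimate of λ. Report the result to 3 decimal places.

ℓ'(λ) = 2/λ − 10 − 12λ. Setting this to zero and multiplying by λ: 12λ² + 10λ − 2 = 0.
λ = (−10 + √(10² + 4·12·2)) / (2·12) = (−10 + √196) / 24 = (−10 + 14)/24 = 1/6.
ℓ''(λ) = −2/λ² − 12 < 0, confirming a maximum.

λ̂_MAP = 0.167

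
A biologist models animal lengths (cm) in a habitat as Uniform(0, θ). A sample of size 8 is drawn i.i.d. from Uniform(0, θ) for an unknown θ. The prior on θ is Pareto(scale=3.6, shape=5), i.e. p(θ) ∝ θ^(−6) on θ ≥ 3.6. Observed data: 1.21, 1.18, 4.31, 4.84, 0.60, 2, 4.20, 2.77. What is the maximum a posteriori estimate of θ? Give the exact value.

The Uniform(0, θ) likelihood is θ^(−n) for θ ≥ max(xᵢ), zero otherwise. Here max(xᵢ) = 4.84.
Posterior ∝ θ^(−6) · θ^(−8) = θ^(−14) on θ ≥ max(3.6, 4.84) = 4.84.
This density is strictly decreasing in θ, so the posterior mode lies at the lower boundary of the support.

θ̂_MAP = 4.84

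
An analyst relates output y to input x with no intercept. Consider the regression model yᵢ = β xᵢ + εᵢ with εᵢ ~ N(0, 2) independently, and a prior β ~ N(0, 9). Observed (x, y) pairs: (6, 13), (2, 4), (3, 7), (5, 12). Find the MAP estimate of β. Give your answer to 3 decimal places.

β̂_MAP = 2.250

log p(β | y) = −Σ(yᵢ − βxᵢ)²/(2·2) − β²/(2·9) + const.
Setting the derivative to zero: Σxᵢ(yᵢ − βxᵢ)/2 − β/9 = 0, so β = Σxᵢyᵢ / (Σxᵢ² + σ²/τ²).
Σxᵢyᵢ = 6·13 + 2·4 + 3·7 + 5·12 = 167; Σxᵢ² = 74; σ²/τ² = 2/9.
β̂_MAP = 167 / (74 + 2/9) = 167/(668/9) = 9/4 ≈ 2.250.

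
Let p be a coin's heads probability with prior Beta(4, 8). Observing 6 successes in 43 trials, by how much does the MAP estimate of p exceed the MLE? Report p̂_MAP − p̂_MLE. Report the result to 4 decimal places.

MAP − MLE = 0.0303

Posterior is Beta(10, 45); MAP = (10−1)/(55−2) = 9/53 ≈ 0.16981.
MLE ignores the prior: p̂_MLE = k/n = 6/43 ≈ 0.13953.
Difference = 9/53 − 6/43 = 69/2279 ≈ 0.0303.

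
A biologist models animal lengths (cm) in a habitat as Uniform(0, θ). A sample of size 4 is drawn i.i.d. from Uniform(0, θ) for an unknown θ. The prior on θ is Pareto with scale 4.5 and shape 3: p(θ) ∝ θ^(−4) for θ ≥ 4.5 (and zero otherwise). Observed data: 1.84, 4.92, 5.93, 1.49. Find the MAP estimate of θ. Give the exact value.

θ̂_MAP = 5.93

The Uniform(0, θ) likelihood is θ^(−n) for θ ≥ max(xᵢ), zero otherwise. Here max(xᵢ) = 5.93.
Posterior ∝ θ^(−4) · θ^(−4) = θ^(−8) on θ ≥ max(4.5, 5.93) = 5.93.
This density is strictly decreasing in θ, so the posterior mode lies at the lower boundary of the support.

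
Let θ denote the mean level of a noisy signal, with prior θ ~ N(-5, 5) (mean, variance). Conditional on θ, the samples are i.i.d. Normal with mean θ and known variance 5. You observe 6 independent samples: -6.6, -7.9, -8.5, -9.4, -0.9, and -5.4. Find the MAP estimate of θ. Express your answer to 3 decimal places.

n = 6; x̄ = ((-6.6) + (-7.9) + (-8.5) + (-9.4) + (-0.9) + (-5.4))/6 = -38.7/6 = -6.45.
For a Normal prior and Normal likelihood with known variance, the posterior is Normal; its mode equals its mean, the precision-weighted average.
Prior precision 1/σ₀² = 1/5 = 0.2; data precision n/σ² = 6/5 = 1.2.
θ̂ = (0.2·(-5) + 1.2·(-6.45)) / (0.2 + 1.2) = (-8.74)/1.4 = -437/70 ≈ -6.243.

θ̂_MAP = -6.243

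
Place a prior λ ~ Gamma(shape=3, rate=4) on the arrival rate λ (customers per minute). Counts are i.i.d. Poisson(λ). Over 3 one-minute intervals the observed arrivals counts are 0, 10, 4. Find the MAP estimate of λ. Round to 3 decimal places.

Σxᵢ = 0+10+4 = 14, with n = 3.
Posterior ∝ λ^2e^(−4λ) · λ^14e^(−3λ) = λ^16e^(−7λ), i.e. Gamma(shape=17, rate=7).
The mode of a Gamma(a, b) with a ≥ 1 (shape–rate) is (a−1)/b = 16/7 ≈ 2.286.

λ̂_MAP = 2.286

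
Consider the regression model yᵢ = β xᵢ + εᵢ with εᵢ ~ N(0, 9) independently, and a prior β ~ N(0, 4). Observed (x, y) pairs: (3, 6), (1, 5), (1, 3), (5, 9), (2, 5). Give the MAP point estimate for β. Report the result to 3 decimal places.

β̂_MAP = 1.917

log p(β | y) = −Σ(yᵢ − βxᵢ)²/(2·9) − β²/(2·4) + const.
Setting the derivative to zero: Σxᵢ(yᵢ − βxᵢ)/9 − β/4 = 0, so β = Σxᵢyᵢ / (Σxᵢ² + σ²/τ²).
Σxᵢyᵢ = 3·6 + 1·5 + 1·3 + 5·9 + 2·5 = 81; Σxᵢ² = 40; σ²/τ² = 2.25.
β̂_MAP = 81 / (40 + 2.25) = 81/42.25 ≈ 1.917.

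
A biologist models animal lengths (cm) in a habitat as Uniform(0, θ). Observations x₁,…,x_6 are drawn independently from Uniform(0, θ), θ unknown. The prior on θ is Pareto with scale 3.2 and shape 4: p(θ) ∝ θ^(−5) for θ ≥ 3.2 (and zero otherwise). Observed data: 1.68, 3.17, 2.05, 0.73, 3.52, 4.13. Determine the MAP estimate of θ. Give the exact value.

θ̂_MAP = 4.13

The Uniform(0, θ) likelihood is θ^(−n) for θ ≥ max(xᵢ), zero otherwise. Here max(xᵢ) = 4.13.
Posterior ∝ θ^(−5) · θ^(−6) = θ^(−11) on θ ≥ max(3.2, 4.13) = 4.13.
This density is strictly decreasing in θ, so the posterior mode lies at the lower boundary of the support.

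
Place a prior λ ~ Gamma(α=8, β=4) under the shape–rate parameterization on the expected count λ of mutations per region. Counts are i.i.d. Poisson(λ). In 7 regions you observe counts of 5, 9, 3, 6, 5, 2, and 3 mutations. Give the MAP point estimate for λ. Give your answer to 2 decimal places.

λ̂_MAP = 3.64

Σxᵢ = 5+9+3+6+5+2+3 = 33, with n = 7.
Posterior ∝ λ^7e^(−4λ) · λ^33e^(−7λ) = λ^40e^(−11λ), i.e. Gamma(shape=41, rate=11).
The mode of a Gamma(a, b) with a ≥ 1 (shape–rate) is (a−1)/b = 40/11 ≈ 3.64.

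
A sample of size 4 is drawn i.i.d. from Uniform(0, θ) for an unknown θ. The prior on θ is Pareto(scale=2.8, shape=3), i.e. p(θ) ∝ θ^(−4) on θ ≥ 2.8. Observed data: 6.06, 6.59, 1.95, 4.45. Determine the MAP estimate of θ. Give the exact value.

θ̂_MAP = 6.59

The Uniform(0, θ) likelihood is θ^(−n) for θ ≥ max(xᵢ), zero otherwise. Here max(xᵢ) = 6.59.
Posterior ∝ θ^(−4) · θ^(−4) = θ^(−8) on θ ≥ max(2.8, 6.59) = 6.59.
This density is strictly decreasing in θ, so the posterior mode lies at the lower boundary of the support.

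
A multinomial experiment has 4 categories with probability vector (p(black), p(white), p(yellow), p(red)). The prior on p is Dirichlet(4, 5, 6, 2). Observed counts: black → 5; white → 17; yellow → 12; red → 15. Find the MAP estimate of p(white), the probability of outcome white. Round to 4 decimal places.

The posterior is Dirichlet(αᵢ + nᵢ) = Dirichlet(9, 22, 18, 17).
For a Dirichlet(a₁,…,a_K) with all aᵢ > 1, the mode has j-th component (aⱼ − 1)/(Σaᵢ − K).
Here Σaᵢ = 66 and K = 4, so p(white) = (22 − 1)/(66 − 4) = 21/62 ≈ 0.3387.

MAP estimate of p(white) = 0.3387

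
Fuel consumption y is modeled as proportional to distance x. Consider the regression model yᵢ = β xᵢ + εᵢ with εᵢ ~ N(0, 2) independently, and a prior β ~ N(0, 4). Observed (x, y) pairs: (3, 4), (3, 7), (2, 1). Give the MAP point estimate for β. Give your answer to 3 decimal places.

log p(β | y) = −Σ(yᵢ − βxᵢ)²/(2·2) − β²/(2·4) + const.
Setting the derivative to zero: Σxᵢ(yᵢ − βxᵢ)/2 − β/4 = 0, so β = Σxᵢyᵢ / (Σxᵢ² + σ²/τ²).
Σxᵢyᵢ = 3·4 + 3·7 + 2·1 = 35; Σxᵢ² = 22; σ²/τ² = 0.5.
β̂_MAP = 35 / (22 + 0.5) = 35/22.5 ≈ 1.556.

β̂_MAP = 1.556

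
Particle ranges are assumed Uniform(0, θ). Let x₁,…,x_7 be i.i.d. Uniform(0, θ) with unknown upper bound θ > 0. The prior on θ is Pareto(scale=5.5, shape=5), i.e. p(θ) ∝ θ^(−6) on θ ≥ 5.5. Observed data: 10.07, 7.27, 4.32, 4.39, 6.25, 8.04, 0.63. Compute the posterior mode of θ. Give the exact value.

θ̂_MAP = 10.07

The Uniform(0, θ) likelihood is θ^(−n) for θ ≥ max(xᵢ), zero otherwise. Here max(xᵢ) = 10.07.
Posterior ∝ θ^(−6) · θ^(−7) = θ^(−13) on θ ≥ max(5.5, 10.07) = 10.07.
This density is strictly decreasing in θ, so the posterior mode lies at the lower boundary of the support.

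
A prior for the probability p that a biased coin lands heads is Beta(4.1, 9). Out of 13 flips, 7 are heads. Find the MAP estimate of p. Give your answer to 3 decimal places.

p̂_MAP = 0.419

Prior: Beta(4.1, 9).
Data: 7 successes in 13 trials. The binomial likelihood contributes p^7(1−p)^6, so the posterior is Beta(4.1+7, 9+6) = Beta(11.1, 15).
For Beta(a, b) with a, b > 1 the mode is (a−1)/(a+b−2) = 10.1/24.1 ≈ 0.419.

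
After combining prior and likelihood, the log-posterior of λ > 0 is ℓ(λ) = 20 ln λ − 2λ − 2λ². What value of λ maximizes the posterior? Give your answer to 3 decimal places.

ℓ'(λ) = 20/λ − 2 − 4λ. Setting this to zero and multiplying by λ: 4λ² + 2λ − 20 = 0.
λ = (−2 + √(2² + 4·4·20)) / (2·4) = (−2 + √324) / 8 = (−2 + 18)/8 = 2.
ℓ''(λ) = −20/λ² − 4 < 0, confirming a maximum.

λ̂_MAP = 2.000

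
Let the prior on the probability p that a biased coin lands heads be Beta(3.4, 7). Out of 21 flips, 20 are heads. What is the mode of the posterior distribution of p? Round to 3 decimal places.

Prior: Beta(3.4, 7).
Data: 20 successes in 21 trials. The binomial likelihood contributes p^20(1−p)^1, so the posterior is Beta(3.4+20, 7+1) = Beta(23.4, 8).
For Beta(a, b) with a, b > 1 the mode is (a−1)/(a+b−2) = 22.4/29.4 ≈ 0.762.

p̂_MAP = 0.762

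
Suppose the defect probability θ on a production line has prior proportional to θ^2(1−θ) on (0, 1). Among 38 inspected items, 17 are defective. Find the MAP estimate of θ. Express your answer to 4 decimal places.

The prior density ∝ θ^2(1−θ)^1 is the kernel of Beta(3, 2).
Data: 17 successes in 38 trials. The binomial likelihood contributes θ^17(1−θ)^21, so the posterior is Beta(3+17, 2+21) = Beta(20, 23).
For Beta(a, b) with a, b > 1 the mode is (a−1)/(a+b−2) = 19/41 ≈ 0.4634.

θ̂_MAP = 0.4634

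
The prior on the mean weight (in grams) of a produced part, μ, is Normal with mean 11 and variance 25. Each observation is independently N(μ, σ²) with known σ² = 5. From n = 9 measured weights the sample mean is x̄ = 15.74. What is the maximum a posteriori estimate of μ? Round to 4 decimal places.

μ̂_MAP = 15.6370

n = 9, x̄ = 15.74.
For a Normal prior and Normal likelihood with known variance, the posterior is Normal; its mode equals its mean, the precision-weighted average.
Prior precision 1/σ₀² = 1/25 = 0.04; data precision n/σ² = 9/5 = 1.8.
μ̂ = (0.04·11 + 1.8·15.74) / (0.04 + 1.8) = 28.772/1.84 = 7193/460 ≈ 15.6370.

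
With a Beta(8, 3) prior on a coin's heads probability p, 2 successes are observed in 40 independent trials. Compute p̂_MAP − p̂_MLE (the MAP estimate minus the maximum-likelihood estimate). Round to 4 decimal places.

Posterior is Beta(10, 41); MAP = (10−1)/(51−2) = 9/49 ≈ 0.18367.
MLE ignores the prior: p̂_MLE = k/n = 2/40 ≈ 0.05000.
Difference = 9/49 − 2/40 = 131/980 ≈ 0.1337.

MAP − MLE = 0.1337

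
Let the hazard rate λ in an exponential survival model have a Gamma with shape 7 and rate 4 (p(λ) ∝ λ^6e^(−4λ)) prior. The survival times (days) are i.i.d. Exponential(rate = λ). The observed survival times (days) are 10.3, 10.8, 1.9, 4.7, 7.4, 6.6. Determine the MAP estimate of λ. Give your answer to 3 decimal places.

λ̂_MAP = 0.263

The Exponential(rate=λ) likelihood is ∝ λ^n e^(−λΣtᵢ). Here n = 6 and Σtᵢ = 10.3 + 10.8 + 1.9 + 4.7 + 7.4 + 6.6 = 41.7.
Posterior ∝ λ^6e^(−4λ) · λ^6e^(−41.7λ) = λ^12e^(−45.7λ), i.e. Gamma(13, 45.7).
Mode = (a−1)/b = 12/45.7 ≈ 0.263.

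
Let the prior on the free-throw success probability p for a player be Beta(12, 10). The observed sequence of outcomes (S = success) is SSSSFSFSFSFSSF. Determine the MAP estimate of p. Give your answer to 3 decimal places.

Prior: Beta(12, 10).
Data: 9 successes in 14 trials (from the sequence). The binomial likelihood contributes p^9(1−p)^5, so the posterior is Beta(12+9, 10+5) = Beta(21, 15).
For Beta(a, b) with a, b > 1 the mode is (a−1)/(a+b−2) = 20/34 ≈ 0.588.

p̂_MAP = 0.588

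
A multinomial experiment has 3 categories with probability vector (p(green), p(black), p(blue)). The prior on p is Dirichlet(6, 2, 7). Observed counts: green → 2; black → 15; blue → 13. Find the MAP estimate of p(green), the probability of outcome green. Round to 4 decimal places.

MAP estimate of p(green) = 0.1667

The posterior is Dirichlet(αᵢ + nᵢ) = Dirichlet(8, 17, 20).
For a Dirichlet(a₁,…,a_K) with all aᵢ > 1, the mode has j-th component (aⱼ − 1)/(Σaᵢ − K).
Here Σaᵢ = 45 and K = 3, so p(green) = (8 − 1)/(45 − 3) = 7/42 ≈ 0.1667.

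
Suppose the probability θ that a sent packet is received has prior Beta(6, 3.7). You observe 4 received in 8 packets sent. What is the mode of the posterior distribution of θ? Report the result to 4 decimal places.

θ̂_MAP = 0.5732

Prior: Beta(6, 3.7).
Data: 4 successes in 8 trials. The binomial likelihood contributes θ^4(1−θ)^4, so the posterior is Beta(6+4, 3.7+4) = Beta(10, 7.7).
For Beta(a, b) with a, b > 1 the mode is (a−1)/(a+b−2) = 9/15.7 ≈ 0.5732.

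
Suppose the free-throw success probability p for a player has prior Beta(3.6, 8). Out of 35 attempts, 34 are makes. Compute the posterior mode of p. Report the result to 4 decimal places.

Prior: Beta(3.6, 8).
Data: 34 successes in 35 trials. The binomial likelihood contributes p^34(1−p)^1, so the posterior is Beta(3.6+34, 8+1) = Beta(37.6, 9).
For Beta(a, b) with a, b > 1 the mode is (a−1)/(a+b−2) = 36.6/44.6 ≈ 0.8206.

p̂_MAP = 0.8206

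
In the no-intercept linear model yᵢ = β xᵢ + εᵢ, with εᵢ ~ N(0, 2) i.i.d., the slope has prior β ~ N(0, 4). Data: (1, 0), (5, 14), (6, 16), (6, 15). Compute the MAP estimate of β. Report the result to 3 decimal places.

β̂_MAP = 2.599

log p(β | y) = −Σ(yᵢ − βxᵢ)²/(2·2) − β²/(2·4) + const.
Setting the derivative to zero: Σxᵢ(yᵢ − βxᵢ)/2 − β/4 = 0, so β = Σxᵢyᵢ / (Σxᵢ² + σ²/τ²).
Σxᵢyᵢ = 1·0 + 5·14 + 6·16 + 6·15 = 256; Σxᵢ² = 98; σ²/τ² = 0.5.
β̂_MAP = 256 / (98 + 0.5) = 256/98.5 ≈ 2.599.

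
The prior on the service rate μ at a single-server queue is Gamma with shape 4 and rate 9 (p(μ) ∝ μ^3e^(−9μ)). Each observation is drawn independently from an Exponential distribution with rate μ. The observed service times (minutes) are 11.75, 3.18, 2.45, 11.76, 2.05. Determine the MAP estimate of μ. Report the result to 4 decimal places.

μ̂_MAP = 0.1991

The Exponential(rate=μ) likelihood is ∝ μ^n e^(−μΣtᵢ). Here n = 5 and Σtᵢ = 11.75 + 3.18 + 2.45 + 11.76 + 2.05 = 31.19.
Posterior ∝ μ^3e^(−9μ) · μ^5e^(−31.19μ) = μ^8e^(−40.19μ), i.e. Gamma(9, 40.19).
Mode = (a−1)/b = 8/40.19 ≈ 0.1991.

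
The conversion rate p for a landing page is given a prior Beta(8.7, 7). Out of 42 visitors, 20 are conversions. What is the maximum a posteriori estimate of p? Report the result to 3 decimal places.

Prior: Beta(8.7, 7).
Data: 20 successes in 42 trials. The binomial likelihood contributes p^20(1−p)^22, so the posterior is Beta(8.7+20, 7+22) = Beta(28.7, 29).
For Beta(a, b) with a, b > 1 the mode is (a−1)/(a+b−2) = 27.7/55.7 ≈ 0.497.

p̂_MAP = 0.497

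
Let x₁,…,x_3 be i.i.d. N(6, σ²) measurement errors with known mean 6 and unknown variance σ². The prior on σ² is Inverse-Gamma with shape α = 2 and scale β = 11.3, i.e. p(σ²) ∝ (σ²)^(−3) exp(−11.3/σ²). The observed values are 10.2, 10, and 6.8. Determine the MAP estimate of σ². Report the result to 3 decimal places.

Sum of squared deviations about the known mean: SS = (10.2−6)² + (10−6)² + (6.8−6)² = 34.28.
The Normal likelihood contributes (σ²)^(−n/2) exp(−SS/(2σ²)), so the posterior is Inverse-Gamma(α + n/2, β + SS/2) = Inverse-Gamma(3.5, 28.44).
The mode of Inverse-Gamma(a, b) is b/(a+1) = 28.44/4.5 ≈ 6.320.

σ̂²_MAP = 6.320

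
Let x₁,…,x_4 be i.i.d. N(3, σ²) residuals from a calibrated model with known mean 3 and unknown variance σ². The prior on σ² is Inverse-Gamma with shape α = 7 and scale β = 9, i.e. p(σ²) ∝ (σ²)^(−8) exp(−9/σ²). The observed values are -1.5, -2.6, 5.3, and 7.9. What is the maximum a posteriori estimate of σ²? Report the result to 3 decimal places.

Sum of squared deviations about the known mean: SS = (-1.5−3)² + (-2.6−3)² + (5.3−3)² + (7.9−3)² = 80.91.
The Normal likelihood contributes (σ²)^(−n/2) exp(−SS/(2σ²)), so the posterior is Inverse-Gamma(α + n/2, β + SS/2) = Inverse-Gamma(9, 49.455).
The mode of Inverse-Gamma(a, b) is b/(a+1) = 49.455/10 ≈ 4.946.

σ̂²_MAP = 4.946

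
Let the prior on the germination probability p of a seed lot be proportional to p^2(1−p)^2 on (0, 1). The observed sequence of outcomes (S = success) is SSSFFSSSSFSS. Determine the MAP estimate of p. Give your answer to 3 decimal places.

The prior density ∝ p^2(1−p)^2 is the kernel of Beta(3, 3).
Data: 9 successes in 12 trials (from the sequence). The binomial likelihood contributes p^9(1−p)^3, so the posterior is Beta(3+9, 3+3) = Beta(12, 6).
For Beta(a, b) with a, b > 1 the mode is (a−1)/(a+b−2) = 11/16 ≈ 0.688.

p̂_MAP = 0.688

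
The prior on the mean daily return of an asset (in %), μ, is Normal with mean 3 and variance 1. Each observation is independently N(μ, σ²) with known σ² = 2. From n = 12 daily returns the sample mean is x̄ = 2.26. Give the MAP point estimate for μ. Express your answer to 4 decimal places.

μ̂_MAP = 2.3657

n = 12, x̄ = 2.26.
For a Normal prior and Normal likelihood with known variance, the posterior is Normal; its mode equals its mean, the precision-weighted average.
Prior precision 1/σ₀² = 1/1 = 1; data precision n/σ² = 12/2 = 6.
μ̂ = (1·3 + 6·2.26) / (1 + 6) = 16.56/7 = 414/175 ≈ 2.3657.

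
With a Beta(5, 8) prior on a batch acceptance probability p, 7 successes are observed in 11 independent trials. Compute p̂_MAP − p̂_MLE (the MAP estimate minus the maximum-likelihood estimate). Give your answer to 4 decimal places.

Posterior is Beta(12, 12); MAP = (12−1)/(24−2) = 11/22 ≈ 0.50000.
MLE ignores the prior: p̂_MLE = k/n = 7/11 ≈ 0.63636.
Difference = 11/22 − 7/11 = -3/22 ≈ -0.1364.

MAP − MLE = -0.1364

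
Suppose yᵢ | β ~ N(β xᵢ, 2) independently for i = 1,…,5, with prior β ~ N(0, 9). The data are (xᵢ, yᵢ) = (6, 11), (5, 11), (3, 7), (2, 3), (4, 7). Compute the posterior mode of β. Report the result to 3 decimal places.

β̂_MAP = 1.951

log p(β | y) = −Σ(yᵢ − βxᵢ)²/(2·2) − β²/(2·9) + const.
Setting the derivative to zero: Σxᵢ(yᵢ − βxᵢ)/2 − β/9 = 0, so β = Σxᵢyᵢ / (Σxᵢ² + σ²/τ²).
Σxᵢyᵢ = 6·11 + 5·11 + 3·7 + 2·3 + 4·7 = 176; Σxᵢ² = 90; σ²/τ² = 2/9.
β̂_MAP = 176 / (90 + 2/9) = 176/(812/9) = 396/203 ≈ 1.951.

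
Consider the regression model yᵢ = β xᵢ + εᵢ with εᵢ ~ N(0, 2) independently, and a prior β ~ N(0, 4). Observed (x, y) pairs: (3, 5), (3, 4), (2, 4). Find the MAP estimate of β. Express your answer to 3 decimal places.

β̂_MAP = 1.556

log p(β | y) = −Σ(yᵢ − βxᵢ)²/(2·2) − β²/(2·4) + const.
Setting the derivative to zero: Σxᵢ(yᵢ − βxᵢ)/2 − β/4 = 0, so β = Σxᵢyᵢ / (Σxᵢ² + σ²/τ²).
Σxᵢyᵢ = 3·5 + 3·4 + 2·4 = 35; Σxᵢ² = 22; σ²/τ² = 0.5.
β̂_MAP = 35 / (22 + 0.5) = 35/22.5 ≈ 1.556.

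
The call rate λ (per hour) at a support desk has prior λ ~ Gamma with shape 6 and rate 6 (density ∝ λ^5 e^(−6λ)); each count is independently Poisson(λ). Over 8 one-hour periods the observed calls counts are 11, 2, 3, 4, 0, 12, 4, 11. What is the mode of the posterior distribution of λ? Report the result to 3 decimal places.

λ̂_MAP = 3.714

Σxᵢ = 11+2+3+4+0+12+4+11 = 47, with n = 8.
Posterior ∝ λ^5e^(−6λ) · λ^47e^(−8λ) = λ^52e^(−14λ), i.e. Gamma(shape=53, rate=14).
The mode of a Gamma(a, b) with a ≥ 1 (shape–rate) is (a−1)/b = 52/14 ≈ 3.714.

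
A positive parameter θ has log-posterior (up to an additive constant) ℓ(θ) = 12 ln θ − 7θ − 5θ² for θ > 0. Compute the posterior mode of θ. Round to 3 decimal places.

ℓ'(θ) = 12/θ − 7 − 10θ. Setting this to zero and multiplying by θ: 10θ² + 7θ − 12 = 0.
θ = (−7 + √(7² + 4·10·12)) / (2·10) = (−7 + √529) / 20 = (−7 + 23)/20 = 4/5.
ℓ''(θ) = −12/θ² − 10 < 0, confirming a maximum.

θ̂_MAP = 0.800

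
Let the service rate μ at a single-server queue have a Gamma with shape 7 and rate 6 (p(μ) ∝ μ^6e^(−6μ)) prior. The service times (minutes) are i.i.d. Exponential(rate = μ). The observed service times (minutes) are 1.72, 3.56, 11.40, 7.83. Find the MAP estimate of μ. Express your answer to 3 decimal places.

The Exponential(rate=μ) likelihood is ∝ μ^n e^(−μΣtᵢ). Here n = 4 and Σtᵢ = 1.72 + 3.56 + 11.40 + 7.83 = 24.51.
Posterior ∝ μ^6e^(−6μ) · μ^4e^(−24.51μ) = μ^10e^(−30.51μ), i.e. Gamma(11, 30.51).
Mode = (a−1)/b = 10/30.51 ≈ 0.328.

μ̂_MAP = 0.328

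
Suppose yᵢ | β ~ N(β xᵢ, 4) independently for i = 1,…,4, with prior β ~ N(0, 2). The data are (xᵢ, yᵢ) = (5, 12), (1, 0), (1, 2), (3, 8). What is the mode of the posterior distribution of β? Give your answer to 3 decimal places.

β̂_MAP = 2.263

log p(β | y) = −Σ(yᵢ − βxᵢ)²/(2·4) − β²/(2·2) + const.
Setting the derivative to zero: Σxᵢ(yᵢ − βxᵢ)/4 − β/2 = 0, so β = Σxᵢyᵢ / (Σxᵢ² + σ²/τ²).
Σxᵢyᵢ = 5·12 + 1·0 + 1·2 + 3·8 = 86; Σxᵢ² = 36; σ²/τ² = 2.
β̂_MAP = 86 / (36 + 2) = 86/38 ≈ 2.263.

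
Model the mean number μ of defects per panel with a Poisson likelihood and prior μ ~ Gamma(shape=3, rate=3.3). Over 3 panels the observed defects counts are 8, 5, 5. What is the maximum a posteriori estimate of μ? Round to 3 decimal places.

Σxᵢ = 8+5+5 = 18, with n = 3.
Posterior ∝ μ^2e^(−3.3μ) · μ^18e^(−3μ) = μ^20e^(−6.3μ), i.e. Gamma(shape=21, rate=6.3).
The mode of a Gamma(a, b) with a ≥ 1 (shape–rate) is (a−1)/b = 20/6.3 ≈ 3.175.

μ̂_MAP = 3.175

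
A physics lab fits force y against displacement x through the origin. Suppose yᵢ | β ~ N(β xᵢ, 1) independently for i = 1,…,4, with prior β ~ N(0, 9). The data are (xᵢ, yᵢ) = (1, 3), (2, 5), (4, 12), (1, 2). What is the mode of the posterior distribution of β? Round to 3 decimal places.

log p(β | y) = −Σ(yᵢ − βxᵢ)²/(2·1) − β²/(2·9) + const.
Setting the derivative to zero: Σxᵢ(yᵢ − βxᵢ)/1 − β/9 = 0, so β = Σxᵢyᵢ / (Σxᵢ² + σ²/τ²).
Σxᵢyᵢ = 1·3 + 2·5 + 4·12 + 1·2 = 63; Σxᵢ² = 22; σ²/τ² = 1/9.
β̂_MAP = 63 / (22 + 1/9) = 63/(199/9) = 567/199 ≈ 2.849.

β̂_MAP = 2.849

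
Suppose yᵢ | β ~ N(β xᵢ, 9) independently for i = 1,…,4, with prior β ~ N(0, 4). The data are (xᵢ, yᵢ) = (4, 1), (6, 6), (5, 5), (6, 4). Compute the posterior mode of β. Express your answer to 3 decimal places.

log p(β | y) = −Σ(yᵢ − βxᵢ)²/(2·9) − β²/(2·4) + const.
Setting the derivative to zero: Σxᵢ(yᵢ − βxᵢ)/9 − β/4 = 0, so β = Σxᵢyᵢ / (Σxᵢ² + σ²/τ²).
Σxᵢyᵢ = 4·1 + 6·6 + 5·5 + 6·4 = 89; Σxᵢ² = 113; σ²/τ² = 2.25.
β̂_MAP = 89 / (113 + 2.25) = 89/115.25 ≈ 0.772.

β̂_MAP = 0.772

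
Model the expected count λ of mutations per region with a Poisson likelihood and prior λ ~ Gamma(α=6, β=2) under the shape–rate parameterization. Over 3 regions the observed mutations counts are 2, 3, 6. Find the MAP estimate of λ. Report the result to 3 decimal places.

λ̂_MAP = 3.200

Σxᵢ = 2+3+6 = 11, with n = 3.
Posterior ∝ λ^5e^(−2λ) · λ^11e^(−3λ) = λ^16e^(−5λ), i.e. Gamma(shape=17, rate=5).
The mode of a Gamma(a, b) with a ≥ 1 (shape–rate) is (a−1)/b = 16/5 ≈ 3.200.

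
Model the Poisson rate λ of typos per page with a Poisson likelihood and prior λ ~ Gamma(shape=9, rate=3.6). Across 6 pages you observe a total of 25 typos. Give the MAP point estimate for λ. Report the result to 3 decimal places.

Σxᵢ = 25, n = 6.
Posterior ∝ λ^8e^(−3.6λ) · λ^25e^(−6λ) = λ^33e^(−9.6λ), i.e. Gamma(shape=34, rate=9.6).
The mode of a Gamma(a, b) with a ≥ 1 (shape–rate) is (a−1)/b = 33/9.6 ≈ 3.438.

λ̂_MAP = 3.438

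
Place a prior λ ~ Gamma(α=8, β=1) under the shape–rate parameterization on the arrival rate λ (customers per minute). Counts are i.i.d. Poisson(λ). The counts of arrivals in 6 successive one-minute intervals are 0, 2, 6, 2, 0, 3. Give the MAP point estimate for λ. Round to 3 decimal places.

λ̂_MAP = 2.857

Σxᵢ = 0+2+6+2+0+3 = 13, with n = 6.
Posterior ∝ λ^7e^(−1λ) · λ^13e^(−6λ) = λ^20e^(−7λ), i.e. Gamma(shape=21, rate=7).
The mode of a Gamma(a, b) with a ≥ 1 (shape–rate) is (a−1)/b = 20/7 ≈ 2.857.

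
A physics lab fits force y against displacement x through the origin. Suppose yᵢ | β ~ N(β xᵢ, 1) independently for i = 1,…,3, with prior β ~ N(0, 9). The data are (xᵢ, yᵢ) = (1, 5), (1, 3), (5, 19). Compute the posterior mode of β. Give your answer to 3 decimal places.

log p(β | y) = −Σ(yᵢ − βxᵢ)²/(2·1) − β²/(2·9) + const.
Setting the derivative to zero: Σxᵢ(yᵢ − βxᵢ)/1 − β/9 = 0, so β = Σxᵢyᵢ / (Σxᵢ² + σ²/τ²).
Σxᵢyᵢ = 1·5 + 1·3 + 5·19 = 103; Σxᵢ² = 27; σ²/τ² = 1/9.
β̂_MAP = 103 / (27 + 1/9) = 103/(244/9) = 927/244 ≈ 3.799.

β̂_MAP = 3.799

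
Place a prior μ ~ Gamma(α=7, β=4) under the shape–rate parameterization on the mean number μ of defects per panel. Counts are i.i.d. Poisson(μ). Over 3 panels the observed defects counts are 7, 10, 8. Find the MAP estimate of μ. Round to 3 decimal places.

μ̂_MAP = 4.429

Σxᵢ = 7+10+8 = 25, with n = 3.
Posterior ∝ μ^6e^(−4μ) · μ^25e^(−3μ) = μ^31e^(−7μ), i.e. Gamma(shape=32, rate=7).
The mode of a Gamma(a, b) with a ≥ 1 (shape–rate) is (a−1)/b = 31/7 ≈ 4.429.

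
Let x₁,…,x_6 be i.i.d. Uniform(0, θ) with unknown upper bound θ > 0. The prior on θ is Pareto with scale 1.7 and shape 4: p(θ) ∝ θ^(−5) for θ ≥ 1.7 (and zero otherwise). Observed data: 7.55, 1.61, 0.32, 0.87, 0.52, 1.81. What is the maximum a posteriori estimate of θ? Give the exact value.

The Uniform(0, θ) likelihood is θ^(−n) for θ ≥ max(xᵢ), zero otherwise. Here max(xᵢ) = 7.55.
Posterior ∝ θ^(−5) · θ^(−6) = θ^(−11) on θ ≥ max(1.7, 7.55) = 7.55.
This density is strictly decreasing in θ, so the posterior mode lies at the lower boundary of the support.

θ̂_MAP = 7.55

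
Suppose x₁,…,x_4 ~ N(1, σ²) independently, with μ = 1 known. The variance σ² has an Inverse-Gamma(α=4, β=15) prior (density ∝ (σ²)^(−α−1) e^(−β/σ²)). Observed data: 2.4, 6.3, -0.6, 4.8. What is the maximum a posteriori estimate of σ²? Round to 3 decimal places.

σ̂²_MAP = 5.504

Sum of squared deviations about the known mean: SS = (2.4−1)² + (6.3−1)² + (-0.6−1)² + (4.8−1)² = 47.05.
The Normal likelihood contributes (σ²)^(−n/2) exp(−SS/(2σ²)), so the posterior is Inverse-Gamma(α + n/2, β + SS/2) = Inverse-Gamma(6, 38.525).
The mode of Inverse-Gamma(a, b) is b/(a+1) = 38.525/7 ≈ 5.504.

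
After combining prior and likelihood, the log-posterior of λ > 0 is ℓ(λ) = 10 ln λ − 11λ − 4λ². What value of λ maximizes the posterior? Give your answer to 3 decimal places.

λ̂_MAP = 0.625

ℓ'(λ) = 10/λ − 11 − 8λ. Setting this to zero and multiplying by λ: 8λ² + 11λ − 10 = 0.
λ = (−11 + √(11² + 4·8·10)) / (2·8) = (−11 + √441) / 16 = (−11 + 21)/16 = 5/8.
ℓ''(λ) = −10/λ² − 8 < 0, confirming a maximum.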